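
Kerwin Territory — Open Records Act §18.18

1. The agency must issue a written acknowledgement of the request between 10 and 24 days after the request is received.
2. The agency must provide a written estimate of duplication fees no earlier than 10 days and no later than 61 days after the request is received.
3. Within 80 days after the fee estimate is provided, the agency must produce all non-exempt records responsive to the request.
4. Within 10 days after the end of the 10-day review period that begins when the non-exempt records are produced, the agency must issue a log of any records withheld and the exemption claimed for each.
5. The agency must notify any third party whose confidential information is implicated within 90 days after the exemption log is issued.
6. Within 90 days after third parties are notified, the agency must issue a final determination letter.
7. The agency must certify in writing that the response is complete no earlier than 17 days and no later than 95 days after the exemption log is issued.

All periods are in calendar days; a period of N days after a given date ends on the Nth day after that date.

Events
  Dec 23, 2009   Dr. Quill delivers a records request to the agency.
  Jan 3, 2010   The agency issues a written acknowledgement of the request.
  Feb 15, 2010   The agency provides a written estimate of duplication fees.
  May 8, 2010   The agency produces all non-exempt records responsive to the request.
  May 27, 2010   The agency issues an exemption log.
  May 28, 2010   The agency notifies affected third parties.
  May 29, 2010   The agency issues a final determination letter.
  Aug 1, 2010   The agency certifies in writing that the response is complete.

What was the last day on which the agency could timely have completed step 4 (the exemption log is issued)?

The non-exempt records are produced on May 8, 2010; the 10-day review period therefore ends May 18, 2010, and step 4 runs from that date. 10 days after May 18, 2010 is May 28, 2010.

May 28, 2010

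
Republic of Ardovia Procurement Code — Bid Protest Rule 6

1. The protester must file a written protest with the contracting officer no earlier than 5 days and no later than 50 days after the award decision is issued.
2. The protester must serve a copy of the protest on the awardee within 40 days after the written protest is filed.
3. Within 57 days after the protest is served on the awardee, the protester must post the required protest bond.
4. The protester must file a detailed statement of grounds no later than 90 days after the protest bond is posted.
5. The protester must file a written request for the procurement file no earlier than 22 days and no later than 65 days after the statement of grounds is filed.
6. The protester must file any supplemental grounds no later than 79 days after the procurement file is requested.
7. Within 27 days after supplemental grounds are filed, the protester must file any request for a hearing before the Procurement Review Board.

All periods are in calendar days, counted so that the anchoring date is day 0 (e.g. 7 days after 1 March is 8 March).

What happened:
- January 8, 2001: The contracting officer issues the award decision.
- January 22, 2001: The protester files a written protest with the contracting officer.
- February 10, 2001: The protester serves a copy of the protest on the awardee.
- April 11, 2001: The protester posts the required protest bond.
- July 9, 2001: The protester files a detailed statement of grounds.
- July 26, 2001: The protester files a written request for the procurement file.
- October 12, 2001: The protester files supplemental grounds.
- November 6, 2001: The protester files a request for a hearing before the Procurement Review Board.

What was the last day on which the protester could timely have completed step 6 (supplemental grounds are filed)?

October 13, 2001

Step 6 runs from July 26, 2001, when the procurement file is requested. 79 days after July 26, 2001 is October 13, 2001.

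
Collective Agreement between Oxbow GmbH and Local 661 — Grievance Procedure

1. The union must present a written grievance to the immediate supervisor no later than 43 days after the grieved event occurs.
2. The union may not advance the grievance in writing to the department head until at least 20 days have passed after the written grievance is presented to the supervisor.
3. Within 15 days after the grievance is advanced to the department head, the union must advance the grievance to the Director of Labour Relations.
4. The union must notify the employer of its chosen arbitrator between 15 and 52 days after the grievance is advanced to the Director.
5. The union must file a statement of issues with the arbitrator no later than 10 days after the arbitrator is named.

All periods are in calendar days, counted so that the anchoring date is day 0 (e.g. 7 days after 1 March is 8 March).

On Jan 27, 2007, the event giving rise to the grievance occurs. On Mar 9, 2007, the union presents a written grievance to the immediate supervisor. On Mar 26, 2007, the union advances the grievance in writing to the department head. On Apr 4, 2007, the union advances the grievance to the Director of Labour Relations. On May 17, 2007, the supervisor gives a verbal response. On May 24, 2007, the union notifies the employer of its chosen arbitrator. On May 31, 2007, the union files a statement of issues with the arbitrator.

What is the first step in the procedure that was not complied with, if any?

Step 2

Step 1 — counting 43 days from Jan 27, 2007 (when the grieved event occurs) gives a deadline of Mar 11, 2007; Mar 9, 2007 is within that limit.
Step 2 — must wait 20 days from Mar 9, 2007 (when the written grievance is presented to the supervisor), so not before Mar 29, 2007; done Mar 26, 2007 — 3 days too early.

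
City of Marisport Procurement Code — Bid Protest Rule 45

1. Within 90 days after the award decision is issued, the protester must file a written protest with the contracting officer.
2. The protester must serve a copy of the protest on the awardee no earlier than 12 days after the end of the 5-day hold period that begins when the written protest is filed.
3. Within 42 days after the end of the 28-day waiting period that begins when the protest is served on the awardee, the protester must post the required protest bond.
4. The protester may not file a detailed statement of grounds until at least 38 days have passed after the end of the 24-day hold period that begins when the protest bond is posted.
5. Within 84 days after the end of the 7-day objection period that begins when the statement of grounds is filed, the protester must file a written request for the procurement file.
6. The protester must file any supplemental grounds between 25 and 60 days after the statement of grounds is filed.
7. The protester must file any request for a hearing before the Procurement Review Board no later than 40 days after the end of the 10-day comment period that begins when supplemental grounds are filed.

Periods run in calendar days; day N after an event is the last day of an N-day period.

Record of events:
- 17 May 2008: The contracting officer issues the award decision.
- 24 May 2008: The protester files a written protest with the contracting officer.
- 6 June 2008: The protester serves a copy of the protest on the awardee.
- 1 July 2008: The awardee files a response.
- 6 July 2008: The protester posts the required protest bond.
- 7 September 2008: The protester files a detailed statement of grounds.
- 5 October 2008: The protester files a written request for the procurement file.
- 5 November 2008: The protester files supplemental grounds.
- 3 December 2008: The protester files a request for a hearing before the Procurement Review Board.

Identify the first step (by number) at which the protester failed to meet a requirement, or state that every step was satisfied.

Step 2

Step 1: 90 days after 17 May 2008 (when the award decision is issued) is 15 August 2008; done 24 May 2008 — timely.
Step 2: the earliest permitted date is 12 days after 29 May 2008 (end of the 5-day hold period, which began when the written protest is filed on 24 May 2008), i.e. 10 June 2008; done 6 June 2008 — 4 days too early.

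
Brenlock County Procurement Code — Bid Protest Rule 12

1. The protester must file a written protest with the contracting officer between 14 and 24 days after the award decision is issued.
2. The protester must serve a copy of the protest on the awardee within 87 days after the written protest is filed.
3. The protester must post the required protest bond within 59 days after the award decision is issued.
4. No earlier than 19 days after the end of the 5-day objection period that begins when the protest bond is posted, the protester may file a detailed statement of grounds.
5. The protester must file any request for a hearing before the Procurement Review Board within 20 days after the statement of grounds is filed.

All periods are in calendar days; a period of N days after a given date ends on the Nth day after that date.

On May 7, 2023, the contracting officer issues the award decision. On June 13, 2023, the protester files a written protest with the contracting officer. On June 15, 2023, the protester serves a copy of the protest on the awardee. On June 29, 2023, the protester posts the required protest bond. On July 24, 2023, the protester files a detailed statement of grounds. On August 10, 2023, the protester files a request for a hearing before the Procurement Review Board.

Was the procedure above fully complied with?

No

(1) the permitted window runs from May 7, 2023 + 14 = May 21, 2023 to May 7, 2023 + 24 = May 31, 2023; done June 13, 2023 — 13 days after the window closed.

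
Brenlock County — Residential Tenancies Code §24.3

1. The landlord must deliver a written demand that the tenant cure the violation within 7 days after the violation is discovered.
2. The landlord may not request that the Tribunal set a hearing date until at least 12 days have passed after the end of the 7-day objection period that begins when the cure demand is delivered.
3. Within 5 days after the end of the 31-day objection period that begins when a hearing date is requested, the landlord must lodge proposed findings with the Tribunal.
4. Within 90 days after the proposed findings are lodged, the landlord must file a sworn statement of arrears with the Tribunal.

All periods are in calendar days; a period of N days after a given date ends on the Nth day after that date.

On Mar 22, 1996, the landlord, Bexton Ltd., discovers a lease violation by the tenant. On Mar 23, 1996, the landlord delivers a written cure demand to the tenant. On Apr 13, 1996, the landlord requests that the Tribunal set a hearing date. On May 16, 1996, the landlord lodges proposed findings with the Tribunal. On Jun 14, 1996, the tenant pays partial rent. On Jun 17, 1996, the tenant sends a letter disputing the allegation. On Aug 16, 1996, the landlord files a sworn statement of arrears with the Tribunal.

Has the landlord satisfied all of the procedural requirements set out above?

No

(1) due by Mar 22, 1996 + 7 days = Mar 29, 1996; Mar 23, 1996 is within that limit.
(2) permitted from Mar 30, 1996 + 12 days = Apr 11, 1996 onward; done Apr 13, 1996, after the minimum wait.
(3) due by May 14, 1996 + 5 days = May 19, 1996; May 16, 1996 is within that limit.
(4) due by May 16, 1996 + 90 days = Aug 14, 1996; Aug 16, 1996 misses that deadline by 2 days.
The analysis stops there.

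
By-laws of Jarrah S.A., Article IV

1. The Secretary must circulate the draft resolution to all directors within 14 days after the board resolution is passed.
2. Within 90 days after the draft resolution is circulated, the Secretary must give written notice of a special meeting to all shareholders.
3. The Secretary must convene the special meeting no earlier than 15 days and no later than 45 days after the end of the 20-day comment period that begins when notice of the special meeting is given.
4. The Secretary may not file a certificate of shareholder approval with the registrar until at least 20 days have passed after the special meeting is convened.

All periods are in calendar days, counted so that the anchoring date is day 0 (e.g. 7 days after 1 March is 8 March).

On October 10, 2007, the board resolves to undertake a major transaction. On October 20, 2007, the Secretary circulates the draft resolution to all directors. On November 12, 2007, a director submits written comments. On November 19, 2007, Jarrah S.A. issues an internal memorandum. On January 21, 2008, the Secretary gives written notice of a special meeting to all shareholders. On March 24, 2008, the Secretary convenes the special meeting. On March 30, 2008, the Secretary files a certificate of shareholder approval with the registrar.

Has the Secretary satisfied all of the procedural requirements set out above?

Step 1: 14 days after October 10, 2007 (when the board resolution is passed) is October 24, 2007; completed October 20, 2007, before the deadline.
Step 2: 90 days after October 20, 2007 (when the draft resolution is circulated) is January 18, 2008; January 21, 2008 misses that deadline by 3 days.

No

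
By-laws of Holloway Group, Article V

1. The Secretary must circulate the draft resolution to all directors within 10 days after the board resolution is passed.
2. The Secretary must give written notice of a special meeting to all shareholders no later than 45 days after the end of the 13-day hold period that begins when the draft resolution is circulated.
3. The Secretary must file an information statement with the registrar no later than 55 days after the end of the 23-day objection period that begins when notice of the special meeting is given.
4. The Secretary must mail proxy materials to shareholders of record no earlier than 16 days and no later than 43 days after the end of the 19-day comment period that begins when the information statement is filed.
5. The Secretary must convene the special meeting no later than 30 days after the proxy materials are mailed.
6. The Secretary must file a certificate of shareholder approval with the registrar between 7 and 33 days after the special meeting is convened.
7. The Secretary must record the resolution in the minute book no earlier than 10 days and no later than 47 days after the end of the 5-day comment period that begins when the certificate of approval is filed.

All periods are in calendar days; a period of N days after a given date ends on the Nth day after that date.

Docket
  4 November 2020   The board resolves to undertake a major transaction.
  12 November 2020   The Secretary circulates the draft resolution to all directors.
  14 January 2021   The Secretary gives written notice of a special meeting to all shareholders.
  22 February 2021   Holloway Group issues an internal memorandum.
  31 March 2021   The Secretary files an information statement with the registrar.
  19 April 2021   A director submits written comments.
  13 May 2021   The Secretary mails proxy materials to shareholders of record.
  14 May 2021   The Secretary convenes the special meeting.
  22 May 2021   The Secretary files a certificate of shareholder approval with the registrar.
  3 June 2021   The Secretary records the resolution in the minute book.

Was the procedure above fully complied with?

(1) due by 4 November 2020 + 10 days = 14 November 2020; done 12 November 2020 — timely.
(2) due by 25 November 2020 + 45 days = 9 January 2021; 14 January 2021 misses that deadline by 5 days.
Later steps need not be reached.

No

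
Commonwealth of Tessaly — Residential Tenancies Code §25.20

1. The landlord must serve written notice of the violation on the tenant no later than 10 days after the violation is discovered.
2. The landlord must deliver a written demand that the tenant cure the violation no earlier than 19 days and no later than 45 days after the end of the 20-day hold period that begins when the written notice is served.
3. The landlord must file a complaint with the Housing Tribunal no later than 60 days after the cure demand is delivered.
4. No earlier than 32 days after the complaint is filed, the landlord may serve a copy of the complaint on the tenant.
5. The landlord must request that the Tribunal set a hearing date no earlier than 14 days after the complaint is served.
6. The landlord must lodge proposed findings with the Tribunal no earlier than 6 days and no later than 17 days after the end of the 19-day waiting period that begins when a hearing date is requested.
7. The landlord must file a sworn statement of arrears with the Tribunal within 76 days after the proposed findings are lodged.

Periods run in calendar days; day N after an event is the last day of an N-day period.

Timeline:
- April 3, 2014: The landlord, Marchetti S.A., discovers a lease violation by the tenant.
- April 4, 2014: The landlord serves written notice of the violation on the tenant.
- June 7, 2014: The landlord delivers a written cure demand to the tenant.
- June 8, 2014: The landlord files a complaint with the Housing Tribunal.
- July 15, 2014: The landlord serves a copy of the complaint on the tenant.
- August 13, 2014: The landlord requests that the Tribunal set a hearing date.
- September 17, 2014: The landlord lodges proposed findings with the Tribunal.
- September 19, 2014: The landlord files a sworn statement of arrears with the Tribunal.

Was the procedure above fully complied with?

Yes

Step 1: 10 days after April 3, 2014 (when the violation is discovered) is April 13, 2014; April 4, 2014 is within that limit.
Step 2: the window is 19–45 days after April 24, 2014 (end of the 20-day hold period, which began when the written notice is served on April 4, 2014), so May 13, 2014 through June 8, 2014; done June 7, 2014, which is between those dates.
Step 3: 60 days after June 7, 2014 (when the cure demand is delivered) is August 6, 2014; done June 8, 2014 — timely.
Step 4: the earliest permitted date is 32 days after June 8, 2014 (when the complaint is filed), i.e. July 10, 2014; done July 15, 2014, after the minimum wait.
Step 5: the earliest permitted date is 14 days after July 15, 2014 (when the complaint is served), i.e. July 29, 2014; August 13, 2014 is on or after that date.
Step 6: the window is 6–17 days after September 1, 2014 (end of the 19-day waiting period, which began when a hearing date is requested on August 13, 2014), so September 7, 2014 through September 18, 2014; done September 17, 2014 — within the window.
Step 7: 76 days after September 17, 2014 (when the proposed findings are lodged) is December 2, 2014; September 19, 2014 is within that limit.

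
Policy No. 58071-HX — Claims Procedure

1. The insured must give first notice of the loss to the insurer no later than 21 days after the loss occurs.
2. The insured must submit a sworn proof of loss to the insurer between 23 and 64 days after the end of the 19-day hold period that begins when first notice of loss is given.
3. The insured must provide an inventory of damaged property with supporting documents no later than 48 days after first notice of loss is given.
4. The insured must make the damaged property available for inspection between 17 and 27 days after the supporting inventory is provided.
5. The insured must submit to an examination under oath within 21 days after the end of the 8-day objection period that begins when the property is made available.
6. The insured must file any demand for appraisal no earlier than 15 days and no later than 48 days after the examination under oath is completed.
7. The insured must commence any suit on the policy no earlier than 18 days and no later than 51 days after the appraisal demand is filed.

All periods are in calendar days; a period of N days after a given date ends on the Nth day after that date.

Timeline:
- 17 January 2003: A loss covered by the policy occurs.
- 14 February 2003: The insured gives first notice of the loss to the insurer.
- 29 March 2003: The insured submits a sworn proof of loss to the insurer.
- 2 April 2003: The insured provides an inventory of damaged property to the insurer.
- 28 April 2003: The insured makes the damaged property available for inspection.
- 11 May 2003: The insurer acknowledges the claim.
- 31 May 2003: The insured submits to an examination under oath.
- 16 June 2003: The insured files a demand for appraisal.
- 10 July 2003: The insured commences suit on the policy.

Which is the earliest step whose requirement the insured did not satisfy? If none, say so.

Step 1

Step 1: 21 days after 17 January 2003 (when the loss occurs) is 7 February 2003; 14 February 2003 misses that deadline by 7 days.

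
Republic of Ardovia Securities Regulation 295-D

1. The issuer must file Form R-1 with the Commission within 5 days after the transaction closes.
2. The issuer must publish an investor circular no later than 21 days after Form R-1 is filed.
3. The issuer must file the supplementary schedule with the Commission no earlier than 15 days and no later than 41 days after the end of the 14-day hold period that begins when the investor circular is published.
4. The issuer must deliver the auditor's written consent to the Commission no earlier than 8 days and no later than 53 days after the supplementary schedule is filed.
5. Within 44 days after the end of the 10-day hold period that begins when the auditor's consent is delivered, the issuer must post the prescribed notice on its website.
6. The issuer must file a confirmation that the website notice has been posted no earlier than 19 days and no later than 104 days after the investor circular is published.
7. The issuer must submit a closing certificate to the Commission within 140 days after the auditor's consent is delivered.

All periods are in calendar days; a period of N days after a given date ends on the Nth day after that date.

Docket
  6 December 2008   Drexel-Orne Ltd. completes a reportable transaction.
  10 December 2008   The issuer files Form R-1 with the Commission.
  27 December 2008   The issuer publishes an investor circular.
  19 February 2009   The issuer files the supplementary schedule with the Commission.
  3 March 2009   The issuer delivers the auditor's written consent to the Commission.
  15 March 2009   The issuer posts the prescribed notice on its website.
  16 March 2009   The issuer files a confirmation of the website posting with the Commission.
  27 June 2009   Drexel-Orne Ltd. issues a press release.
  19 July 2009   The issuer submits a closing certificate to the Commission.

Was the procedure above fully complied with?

(1) due by 6 December 2008 + 5 days = 11 December 2008; done 10 December 2008 — timely.
(2) due by 10 December 2008 + 21 days = 31 December 2008; completed 27 December 2008, before the deadline.
(3) the permitted window runs from 10 January 2009 + 15 = 25 January 2009 to 10 January 2009 + 41 = 20 February 2009; done 19 February 2009 — within the window.
(4) the permitted window runs from 19 February 2009 + 8 = 27 February 2009 to 19 February 2009 + 53 = 13 April 2009; done 3 March 2009, which is between those dates.
(5) due by 13 March 2009 + 44 days = 26 April 2009; done 15 March 2009 — timely.
(6) the permitted window runs from 27 December 2008 + 19 = 15 January 2009 to 27 December 2008 + 104 = 10 April 2009; done 16 March 2009 — within the window.
(7) due by 3 March 2009 + 140 days = 21 July 2009; completed 19 July 2009, before the deadline.

Yes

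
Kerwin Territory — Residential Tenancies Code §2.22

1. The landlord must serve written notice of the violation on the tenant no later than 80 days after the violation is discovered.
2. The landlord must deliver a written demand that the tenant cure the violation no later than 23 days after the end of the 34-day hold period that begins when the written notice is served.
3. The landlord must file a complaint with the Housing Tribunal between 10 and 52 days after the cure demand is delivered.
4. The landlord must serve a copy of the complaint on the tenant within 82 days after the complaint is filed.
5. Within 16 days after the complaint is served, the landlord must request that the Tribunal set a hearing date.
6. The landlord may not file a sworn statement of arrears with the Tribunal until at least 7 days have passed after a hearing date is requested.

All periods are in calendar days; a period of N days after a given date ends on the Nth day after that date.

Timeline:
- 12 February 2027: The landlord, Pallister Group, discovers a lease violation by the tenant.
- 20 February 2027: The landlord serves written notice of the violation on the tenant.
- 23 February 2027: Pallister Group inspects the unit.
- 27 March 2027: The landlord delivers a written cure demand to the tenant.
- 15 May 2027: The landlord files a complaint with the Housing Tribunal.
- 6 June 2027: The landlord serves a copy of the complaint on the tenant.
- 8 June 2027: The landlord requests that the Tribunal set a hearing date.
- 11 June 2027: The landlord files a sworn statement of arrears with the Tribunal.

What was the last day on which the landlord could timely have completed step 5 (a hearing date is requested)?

Step 5 runs from 6 June 2027, when the complaint is served. 16 days after 6 June 2027 is 22 June 2027.

22 June 2027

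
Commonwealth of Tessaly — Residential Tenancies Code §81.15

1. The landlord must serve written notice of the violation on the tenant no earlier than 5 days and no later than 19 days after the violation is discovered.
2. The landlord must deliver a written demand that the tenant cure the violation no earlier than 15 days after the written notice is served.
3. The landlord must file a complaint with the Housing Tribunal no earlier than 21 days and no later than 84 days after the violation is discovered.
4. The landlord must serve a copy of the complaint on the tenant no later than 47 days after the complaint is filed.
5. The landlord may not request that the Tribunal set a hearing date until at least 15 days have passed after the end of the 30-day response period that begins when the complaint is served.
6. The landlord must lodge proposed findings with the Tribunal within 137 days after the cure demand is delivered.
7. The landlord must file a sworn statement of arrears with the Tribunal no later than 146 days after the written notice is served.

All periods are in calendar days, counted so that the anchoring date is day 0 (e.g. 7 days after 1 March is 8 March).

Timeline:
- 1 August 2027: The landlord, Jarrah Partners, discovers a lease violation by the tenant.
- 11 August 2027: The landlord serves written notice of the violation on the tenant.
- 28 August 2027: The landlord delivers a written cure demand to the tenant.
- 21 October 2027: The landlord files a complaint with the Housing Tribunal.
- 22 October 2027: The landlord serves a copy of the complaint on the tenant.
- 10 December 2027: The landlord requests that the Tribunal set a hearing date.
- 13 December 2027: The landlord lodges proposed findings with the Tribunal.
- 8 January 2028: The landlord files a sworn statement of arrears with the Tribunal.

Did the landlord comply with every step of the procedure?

Step 1 — 5 and 19 days from 1 August 2027 (when the violation is discovered) are 6 August 2027 and 20 August 2027 respectively; done 11 August 2027, which is between those dates.
Step 2 — must wait 15 days from 11 August 2027 (when the written notice is served), so not before 26 August 2027; 28 August 2027 is on or after that date.
Step 3 — 21 and 84 days from 1 August 2027 (when the violation is discovered) are 22 August 2027 and 24 October 2027 respectively; 21 October 2027 falls inside that range.
Step 4 — counting 47 days from 21 October 2027 (when the complaint is filed) gives a deadline of 7 December 2027; done 22 October 2027 — timely.
Step 5 — must wait 15 days from 21 November 2027 (end of the 30-day response period, which began when the complaint is served on 22 October 2027), so not before 6 December 2027; done 10 December 2027 — permitted.
Step 6 — counting 137 days from 28 August 2027 (when the cure demand is delivered) gives a deadline of 12 January 2028; completed 13 December 2027, before the deadline.
Step 7 — counting 146 days from 11 August 2027 (when the written notice is served) gives a deadline of 4 January 2028; 8 January 2028 misses that deadline by 4 days.

No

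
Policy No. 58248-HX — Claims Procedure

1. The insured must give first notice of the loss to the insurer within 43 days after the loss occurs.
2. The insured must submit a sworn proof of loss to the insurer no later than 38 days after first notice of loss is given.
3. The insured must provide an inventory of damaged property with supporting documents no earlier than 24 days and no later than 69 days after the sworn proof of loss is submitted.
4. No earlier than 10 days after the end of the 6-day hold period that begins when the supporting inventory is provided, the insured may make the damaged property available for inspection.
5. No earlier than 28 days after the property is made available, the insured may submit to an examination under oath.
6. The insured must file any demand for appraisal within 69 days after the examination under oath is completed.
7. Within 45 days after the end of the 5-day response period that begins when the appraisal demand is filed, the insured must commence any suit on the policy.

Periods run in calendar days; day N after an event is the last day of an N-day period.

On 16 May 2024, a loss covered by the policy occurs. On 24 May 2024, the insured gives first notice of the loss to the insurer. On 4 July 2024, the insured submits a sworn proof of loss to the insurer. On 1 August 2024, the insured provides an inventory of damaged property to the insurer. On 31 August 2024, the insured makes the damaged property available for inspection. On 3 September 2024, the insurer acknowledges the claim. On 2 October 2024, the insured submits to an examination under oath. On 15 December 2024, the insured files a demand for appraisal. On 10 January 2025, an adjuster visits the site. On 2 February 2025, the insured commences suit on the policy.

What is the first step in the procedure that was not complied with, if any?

Step 1 — counting 43 days from 16 May 2024 (when the loss occurs) gives a deadline of 28 June 2024; 24 May 2024 is within that limit.
Step 2 — counting 38 days from 24 May 2024 (when first notice of loss is given) gives a deadline of 1 July 2024; done 4 July 2024 — 3 days late.
Later steps need not be reached.

Step 2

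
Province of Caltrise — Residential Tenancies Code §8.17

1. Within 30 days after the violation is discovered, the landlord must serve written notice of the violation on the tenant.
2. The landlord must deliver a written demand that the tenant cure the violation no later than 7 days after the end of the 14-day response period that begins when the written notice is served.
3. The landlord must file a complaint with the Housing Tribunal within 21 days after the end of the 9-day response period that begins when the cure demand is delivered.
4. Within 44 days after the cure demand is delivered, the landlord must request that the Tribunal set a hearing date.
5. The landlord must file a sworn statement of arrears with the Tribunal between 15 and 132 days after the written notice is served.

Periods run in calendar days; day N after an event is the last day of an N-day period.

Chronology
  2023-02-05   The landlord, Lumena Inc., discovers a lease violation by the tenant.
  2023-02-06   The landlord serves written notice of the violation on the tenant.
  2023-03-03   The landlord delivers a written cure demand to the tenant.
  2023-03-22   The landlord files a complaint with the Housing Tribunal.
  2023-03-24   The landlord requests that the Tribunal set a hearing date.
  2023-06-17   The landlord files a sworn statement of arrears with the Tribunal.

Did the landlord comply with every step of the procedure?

(1) due by 2023-02-05 + 30 days = 2023-03-07; 2023-02-06 is within that limit.
(2) due by 2023-02-20 + 7 days = 2023-02-27; not done until 2023-03-03, 4 days after the deadline.

No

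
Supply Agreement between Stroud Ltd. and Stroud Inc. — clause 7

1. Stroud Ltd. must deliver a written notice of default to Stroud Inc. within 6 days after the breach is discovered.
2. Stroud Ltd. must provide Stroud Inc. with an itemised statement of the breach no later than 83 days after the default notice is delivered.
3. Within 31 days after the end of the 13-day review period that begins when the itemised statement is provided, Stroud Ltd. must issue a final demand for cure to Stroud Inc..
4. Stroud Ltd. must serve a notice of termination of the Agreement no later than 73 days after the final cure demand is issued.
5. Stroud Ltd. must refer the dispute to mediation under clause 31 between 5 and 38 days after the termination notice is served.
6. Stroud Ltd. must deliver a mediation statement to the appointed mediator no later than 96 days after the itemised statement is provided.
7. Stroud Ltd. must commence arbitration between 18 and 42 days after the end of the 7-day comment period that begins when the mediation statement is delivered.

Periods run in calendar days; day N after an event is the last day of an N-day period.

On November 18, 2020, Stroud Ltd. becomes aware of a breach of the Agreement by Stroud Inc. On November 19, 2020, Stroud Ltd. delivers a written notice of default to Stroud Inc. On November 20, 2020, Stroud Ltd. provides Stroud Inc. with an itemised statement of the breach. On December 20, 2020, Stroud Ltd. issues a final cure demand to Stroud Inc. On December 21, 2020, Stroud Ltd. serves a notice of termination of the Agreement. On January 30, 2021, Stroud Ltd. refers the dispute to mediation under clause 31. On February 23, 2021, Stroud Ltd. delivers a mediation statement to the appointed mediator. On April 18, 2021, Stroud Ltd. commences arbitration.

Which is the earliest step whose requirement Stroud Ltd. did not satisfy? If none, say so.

Step 1: 6 days after November 18, 2020 (when the breach is discovered) is November 24, 2020; done November 19, 2020 — timely.
Step 2: 83 days after November 19, 2020 (when the default notice is delivered) is February 10, 2021; completed November 20, 2020, before the deadline.
Step 3: 31 days after December 3, 2020 (end of the 13-day review period, which began when the itemised statement is provided on November 20, 2020) is January 3, 2021; completed December 20, 2020, before the deadline.
Step 4: 73 days after December 20, 2020 (when the final cure demand is issued) is March 3, 2021; completed December 21, 2020, before the deadline.
Step 5: the window is 5–38 days after December 21, 2020 (when the termination notice is served), so December 26, 2020 through January 28, 2021; done January 30, 2021 — 2 days after the window closed.

Step 5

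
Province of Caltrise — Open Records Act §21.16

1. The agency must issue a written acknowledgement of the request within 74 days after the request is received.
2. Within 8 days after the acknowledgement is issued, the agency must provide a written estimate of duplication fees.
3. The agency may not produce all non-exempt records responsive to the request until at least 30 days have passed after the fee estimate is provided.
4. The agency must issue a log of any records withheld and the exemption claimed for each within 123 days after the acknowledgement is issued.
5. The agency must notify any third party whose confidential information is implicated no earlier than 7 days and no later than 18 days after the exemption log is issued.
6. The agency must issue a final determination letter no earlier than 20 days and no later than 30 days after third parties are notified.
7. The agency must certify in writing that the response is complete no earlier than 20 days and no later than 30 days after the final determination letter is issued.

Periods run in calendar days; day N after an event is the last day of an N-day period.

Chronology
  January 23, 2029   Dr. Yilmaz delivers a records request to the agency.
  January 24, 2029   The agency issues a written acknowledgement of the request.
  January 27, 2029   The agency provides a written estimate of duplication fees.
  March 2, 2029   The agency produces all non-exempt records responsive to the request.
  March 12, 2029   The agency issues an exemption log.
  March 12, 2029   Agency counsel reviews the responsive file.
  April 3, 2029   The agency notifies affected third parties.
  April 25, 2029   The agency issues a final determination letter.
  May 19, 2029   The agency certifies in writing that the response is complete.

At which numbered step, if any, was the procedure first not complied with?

Step 1: 74 days after January 23, 2029 (when the request is received) is April 7, 2029; completed January 24, 2029, before the deadline.
Step 2: 8 days after January 24, 2029 (when the acknowledgement is issued) is February 1, 2029; completed January 27, 2029, before the deadline.
Step 3: the earliest permitted date is 30 days after January 27, 2029 (when the fee estimate is provided), i.e. February 26, 2029; done March 2, 2029, after the minimum wait.
Step 4: 123 days after January 24, 2029 (when the acknowledgement is issued) is May 27, 2029; done March 12, 2029 — timely.
Step 5: the window is 7–18 days after March 12, 2029 (when the exemption log is issued), so March 19, 2029 through March 30, 2029; April 3, 2029 is 4 days past the end of the window.
The analysis stops there.

Step 5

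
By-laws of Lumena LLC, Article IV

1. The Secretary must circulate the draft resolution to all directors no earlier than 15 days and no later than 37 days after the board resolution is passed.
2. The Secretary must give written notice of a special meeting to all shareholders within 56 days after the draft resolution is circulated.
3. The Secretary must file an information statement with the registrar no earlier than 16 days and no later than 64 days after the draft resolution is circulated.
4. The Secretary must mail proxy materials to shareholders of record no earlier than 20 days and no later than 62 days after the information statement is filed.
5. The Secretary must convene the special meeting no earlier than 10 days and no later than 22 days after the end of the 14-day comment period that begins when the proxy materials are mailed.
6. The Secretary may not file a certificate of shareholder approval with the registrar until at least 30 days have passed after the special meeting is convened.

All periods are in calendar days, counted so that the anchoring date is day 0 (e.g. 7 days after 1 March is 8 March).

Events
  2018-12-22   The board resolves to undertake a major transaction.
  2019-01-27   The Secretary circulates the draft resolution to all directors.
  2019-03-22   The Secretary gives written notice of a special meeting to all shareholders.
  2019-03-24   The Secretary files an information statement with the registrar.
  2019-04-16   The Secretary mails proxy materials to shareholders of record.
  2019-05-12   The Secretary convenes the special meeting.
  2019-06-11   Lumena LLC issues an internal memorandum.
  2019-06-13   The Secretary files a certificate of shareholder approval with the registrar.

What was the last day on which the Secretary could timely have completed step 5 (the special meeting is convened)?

The proxy materials are mailed on 2019-04-16; the 14-day comment period therefore ends 2019-04-30, and step 5 runs from that date. The window is 10–22 days after 2019-04-30; it closes on 2019-05-22.

2019-05-22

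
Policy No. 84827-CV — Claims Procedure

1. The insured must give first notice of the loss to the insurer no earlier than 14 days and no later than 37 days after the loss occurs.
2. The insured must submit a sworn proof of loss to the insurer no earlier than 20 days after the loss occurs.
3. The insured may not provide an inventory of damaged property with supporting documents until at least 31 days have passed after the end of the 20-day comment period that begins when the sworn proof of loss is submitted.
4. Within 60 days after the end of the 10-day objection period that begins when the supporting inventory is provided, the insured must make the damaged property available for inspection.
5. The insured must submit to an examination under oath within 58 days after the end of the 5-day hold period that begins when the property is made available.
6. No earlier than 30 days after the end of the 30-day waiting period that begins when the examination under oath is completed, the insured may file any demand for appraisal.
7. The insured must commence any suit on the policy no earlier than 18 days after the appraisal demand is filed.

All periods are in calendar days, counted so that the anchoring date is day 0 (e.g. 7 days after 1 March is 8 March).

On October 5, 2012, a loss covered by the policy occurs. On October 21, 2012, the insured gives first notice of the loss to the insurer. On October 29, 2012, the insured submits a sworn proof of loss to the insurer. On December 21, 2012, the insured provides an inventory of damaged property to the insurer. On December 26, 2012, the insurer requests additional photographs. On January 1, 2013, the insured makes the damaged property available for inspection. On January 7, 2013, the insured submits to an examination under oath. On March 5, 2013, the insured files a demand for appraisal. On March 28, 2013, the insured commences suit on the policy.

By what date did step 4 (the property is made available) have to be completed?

March 1, 2013

The supporting inventory is provided on December 21, 2012; the 10-day objection period therefore ends December 31, 2012, and step 4 runs from that date. 60 days after December 31, 2012 is March 1, 2013.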